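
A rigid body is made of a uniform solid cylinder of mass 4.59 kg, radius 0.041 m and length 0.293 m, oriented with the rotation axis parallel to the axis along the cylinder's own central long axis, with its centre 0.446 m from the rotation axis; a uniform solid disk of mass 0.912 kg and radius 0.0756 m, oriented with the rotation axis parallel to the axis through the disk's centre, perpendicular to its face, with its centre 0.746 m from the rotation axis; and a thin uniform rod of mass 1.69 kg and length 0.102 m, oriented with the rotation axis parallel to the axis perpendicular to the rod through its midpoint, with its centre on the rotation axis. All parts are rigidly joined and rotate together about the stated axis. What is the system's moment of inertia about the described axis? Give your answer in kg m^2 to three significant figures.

1.43

Solid cylinder: I_cm = (1/2)MR² = (1/2)(4.59)(0.041)² = 0.0038579 kg m^2; centre at d = 0.446 m, so I = I_cm + Md² gives I = 0.0038579 + (4.59)(0.446)² = 0.91688 kg m^2.
Solid disk: I_cm = (1/2)MR² = (1/2)(0.912)(0.0756)² = 0.0026062 kg m^2; centre at d = 0.746 m, so I = I_cm + Md² gives I = 0.0026062 + (0.912)(0.746)² = 0.51015 kg m^2.
Thin rod: I_cm = (1/12)ML² = (1/12)(1.69)(0.102)² = 0.0014652 kg m^2; axis through the centre, so I = 0.0014652 kg m^2.
Total I = 0.91688 + 0.51015 + 0.0014652 = 1.4285 kg m^2.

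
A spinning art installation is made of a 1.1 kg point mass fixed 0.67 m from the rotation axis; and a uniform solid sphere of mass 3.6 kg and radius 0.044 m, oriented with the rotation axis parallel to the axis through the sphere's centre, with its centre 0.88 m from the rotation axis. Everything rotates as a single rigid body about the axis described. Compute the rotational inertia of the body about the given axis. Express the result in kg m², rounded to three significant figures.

Point mass: I_cm = 0; centre at d = 0.67 m, so the parallel axis theorem gives I = 0 + (1.1)(0.67)² = 0.49379 kg m².
Solid sphere: I_cm = (2/5)MR² = (2/5)(3.6)(0.044)² = 0.0027878 kg m²; centre at d = 0.88 m, so the parallel axis theorem gives I = 0.0027878 + (3.6)(0.88)² = 2.7906 kg m².
Total I = 0.49379 + 2.7906 = 3.2844 kg m².

3.28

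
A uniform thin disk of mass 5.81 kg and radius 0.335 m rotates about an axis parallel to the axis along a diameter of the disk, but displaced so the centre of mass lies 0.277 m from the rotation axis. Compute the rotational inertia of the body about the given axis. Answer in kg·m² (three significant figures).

0.609

I_cm = (1/4)MR² = (1/4)(5.81)(0.335)² = 0.16301 kg·m²; centre at d = 0.277 m, so the parallel axis theorem gives I = 0.16301 + (5.81)(0.277)² = 0.6088 kg·m².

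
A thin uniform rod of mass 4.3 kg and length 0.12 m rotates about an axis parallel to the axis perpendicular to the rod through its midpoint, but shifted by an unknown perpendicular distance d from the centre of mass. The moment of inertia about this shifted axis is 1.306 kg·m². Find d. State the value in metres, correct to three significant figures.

0.550

About the centre-of-mass axis, I_cm = (1/12)ML² = (1/12)(4.3)(0.12)² = 0.00516 kg·m².
Parallel axis theorem: I = I_cm + Md², so Md² = 1.306 − 0.00516 = 1.3008 kg·m².
d = √(1.3008 / 4.3) = 0.55002 m.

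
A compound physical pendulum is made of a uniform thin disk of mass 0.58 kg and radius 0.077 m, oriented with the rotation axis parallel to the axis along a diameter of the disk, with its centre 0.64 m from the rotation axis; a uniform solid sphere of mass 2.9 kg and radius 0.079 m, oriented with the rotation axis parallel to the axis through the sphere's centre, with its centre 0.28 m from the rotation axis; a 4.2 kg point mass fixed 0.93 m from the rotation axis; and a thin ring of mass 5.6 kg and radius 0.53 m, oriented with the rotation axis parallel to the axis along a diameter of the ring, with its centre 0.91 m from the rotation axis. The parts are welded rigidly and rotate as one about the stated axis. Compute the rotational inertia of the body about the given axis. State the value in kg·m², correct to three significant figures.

9.53

Thin disk: I_cm = (1/4)MR² = (1/4)(0.58)(0.077)² = 0.0008597 kg·m²; centre at d = 0.64 m, so the parallel axis theorem gives I = 0.0008597 + (0.58)(0.64)² = 0.23843 kg·m².
Solid sphere: I_cm = (2/5)MR² = (2/5)(2.9)(0.079)² = 0.0072396 kg·m²; centre at d = 0.28 m, so the parallel axis theorem gives I = 0.0072396 + (2.9)(0.28)² = 0.2346 kg·m².
Point mass: I_cm = 0; centre at d = 0.93 m, so the parallel axis theorem gives I = 0 + (4.2)(0.93)² = 3.6326 kg·m².
Thin ring: I_cm = (1/2)MR² = (1/2)(5.6)(0.53)² = 0.78652 kg·m²; centre at d = 0.91 m, so the parallel axis theorem gives I = 0.78652 + (5.6)(0.91)² = 5.4239 kg·m².
Total I = 0.23843 + 0.2346 + 3.6326 + 5.4239 = 9.5295 kg·m².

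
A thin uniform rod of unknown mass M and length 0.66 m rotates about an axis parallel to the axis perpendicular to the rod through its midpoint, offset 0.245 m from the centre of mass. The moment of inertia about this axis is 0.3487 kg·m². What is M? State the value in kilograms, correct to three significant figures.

I = I_cm + Md² = (1/12)ML² + Md² = M·[0.0833333·(0.66)² + (0.245)²] = M·0.096325.
So M = 0.3487 / 0.096325 = 3.62 kg.

3.62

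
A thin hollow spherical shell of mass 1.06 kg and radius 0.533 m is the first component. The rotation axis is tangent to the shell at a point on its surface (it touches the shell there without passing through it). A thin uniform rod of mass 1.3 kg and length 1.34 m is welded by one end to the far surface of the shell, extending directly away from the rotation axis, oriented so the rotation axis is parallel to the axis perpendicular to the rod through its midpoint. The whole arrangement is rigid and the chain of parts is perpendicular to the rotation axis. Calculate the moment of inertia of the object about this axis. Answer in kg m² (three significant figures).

4.61

Spherical shell: I_cm = (2/3)MR² = (2/3)(1.06)(0.533)² = 0.20076 kg m²; centre at d = 0.533 m, so the parallel axis theorem gives I = 0.20076 + (1.06)(0.533)² = 0.50189 kg m².
Thin rod: I_cm = (1/12)ML² = (1/12)(1.3)(1.34)² = 0.19452 kg m²; centre at d = 0.533 + 0.533 + 0.67 = 1.736 m, so the parallel axis theorem gives I = 0.19452 + (1.3)(1.736)² = 4.1123 kg m².
Total I = 0.50189 + 4.1123 = 4.6142 kg m².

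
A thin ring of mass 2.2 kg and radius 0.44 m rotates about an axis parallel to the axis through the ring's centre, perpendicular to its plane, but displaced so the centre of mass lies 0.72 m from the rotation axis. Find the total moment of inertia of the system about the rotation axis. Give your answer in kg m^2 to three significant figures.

I_cm = MR² = (2.2)(0.44)² = 0.42592 kg m^2; centre at d = 0.72 m, so the parallel axis theorem gives I = 0.42592 + (2.2)(0.72)² = 1.5664 kg m^2.

1.57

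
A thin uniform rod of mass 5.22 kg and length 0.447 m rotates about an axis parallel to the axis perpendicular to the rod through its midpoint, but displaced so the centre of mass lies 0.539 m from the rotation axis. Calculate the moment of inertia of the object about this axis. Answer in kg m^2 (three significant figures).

I_cm = (1/12)ML² = (1/12)(5.22)(0.447)² = 0.086917 kg m^2; centre at d = 0.539 m, so the parallel axis theorem gives I = 0.086917 + (5.22)(0.539)² = 1.6034 kg m^2.

1.60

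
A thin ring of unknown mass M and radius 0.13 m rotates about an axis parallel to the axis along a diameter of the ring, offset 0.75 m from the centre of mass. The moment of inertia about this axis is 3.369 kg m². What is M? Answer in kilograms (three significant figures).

5.90

I = I_cm + Md² = (1/2)MR² + Md² = M·[0.5·(0.13)² + (0.75)²] = M·0.57095.
So M = 3.369 / 0.57095 = 5.9007 kg.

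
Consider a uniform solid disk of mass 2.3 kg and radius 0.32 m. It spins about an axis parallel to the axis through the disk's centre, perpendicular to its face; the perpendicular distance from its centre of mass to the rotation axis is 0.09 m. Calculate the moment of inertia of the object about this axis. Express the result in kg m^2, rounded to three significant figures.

I_cm = (1/2)MR² = (1/2)(2.3)(0.32)² = 0.11776 kg m^2; centre at d = 0.09 m, so I = I_cm + Md² gives I = 0.11776 + (2.3)(0.09)² = 0.13639 kg m^2.

0.136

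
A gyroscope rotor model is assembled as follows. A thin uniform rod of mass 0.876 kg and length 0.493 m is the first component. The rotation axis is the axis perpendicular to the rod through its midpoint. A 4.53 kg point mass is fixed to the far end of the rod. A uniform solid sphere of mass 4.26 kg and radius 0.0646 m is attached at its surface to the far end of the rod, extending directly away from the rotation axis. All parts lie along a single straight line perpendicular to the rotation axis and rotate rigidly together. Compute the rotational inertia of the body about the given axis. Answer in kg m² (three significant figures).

Thin rod: I_cm = (1/12)ML² = (1/12)(0.876)(0.493)² = 0.017743 kg m²; axis through the centre, so I = 0.017743 kg m².
Point mass: I_cm = 0; centre at d = 0.2465 m, so I = I_cm + Md² gives I = 0 + (4.53)(0.2465)² = 0.27525 kg m².
Solid sphere: I_cm = (2/5)MR² = (2/5)(4.26)(0.0646)² = 0.0071111 kg m²; centre at d = 0.2465 + 0.0646 = 0.3111 m, so I = I_cm + Md² gives I = 0.0071111 + (4.26)(0.3111)² = 0.41941 kg m².
Total I = 0.017743 + 0.27525 + 0.41941 = 0.7124 kg m².

0.712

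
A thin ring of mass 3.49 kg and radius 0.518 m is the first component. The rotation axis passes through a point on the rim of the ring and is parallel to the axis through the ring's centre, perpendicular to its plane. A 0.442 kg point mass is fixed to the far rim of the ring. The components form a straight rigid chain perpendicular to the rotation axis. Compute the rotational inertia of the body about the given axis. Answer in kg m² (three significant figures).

2.35

Thin ring: I_cm = MR² = (3.49)(0.518)² = 0.93645 kg m²; centre at d = 0.518 m, so the parallel axis theorem gives I = 0.93645 + (3.49)(0.518)² = 1.8729 kg m².
Point mass: I_cm = 0; centre at d = 0.518 + 0.518 = 1.036 m, so the parallel axis theorem gives I = 0 + (0.442)(1.036)² = 0.4744 kg m².
Total I = 1.8729 + 0.4744 = 2.3473 kg m².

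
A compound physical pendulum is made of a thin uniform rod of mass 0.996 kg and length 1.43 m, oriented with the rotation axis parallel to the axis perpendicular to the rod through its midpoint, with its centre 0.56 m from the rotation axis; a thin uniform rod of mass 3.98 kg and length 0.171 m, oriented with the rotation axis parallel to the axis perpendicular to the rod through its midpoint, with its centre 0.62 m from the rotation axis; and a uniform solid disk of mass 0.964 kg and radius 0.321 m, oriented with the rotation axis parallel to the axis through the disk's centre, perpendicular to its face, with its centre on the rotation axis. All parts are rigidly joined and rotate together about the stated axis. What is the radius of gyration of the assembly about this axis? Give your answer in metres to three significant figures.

0.591

Thin rod: I_cm = (1/12)ML² = (1/12)(0.996)(1.43)² = 0.16973 kg m²; centre at d = 0.56 m, so the parallel axis theorem gives I = 0.16973 + (0.996)(0.56)² = 0.48207 kg m².
Thin rod: I_cm = (1/12)ML² = (1/12)(3.98)(0.171)² = 0.0096983 kg m²; centre at d = 0.62 m, so the parallel axis theorem gives I = 0.0096983 + (3.98)(0.62)² = 1.5396 kg m².
Solid disk: I_cm = (1/2)MR² = (1/2)(0.964)(0.321)² = 0.049666 kg m²; axis through the centre, so I = 0.049666 kg m².
Total I = 2.0713 kg m²; total mass M = 5.94 kg.
k = √(I/M) = √(2.0713/5.94) = 0.59052 m.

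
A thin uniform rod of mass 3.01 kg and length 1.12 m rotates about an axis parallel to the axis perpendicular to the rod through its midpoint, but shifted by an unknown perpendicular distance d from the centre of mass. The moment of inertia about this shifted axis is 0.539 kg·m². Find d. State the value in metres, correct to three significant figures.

0.273

About the centre-of-mass axis, I_cm = (1/12)ML² = (1/12)(3.01)(1.12)² = 0.31465 kg·m².
Parallel axis theorem: I = I_cm + Md², so Md² = 0.539 − 0.31465 = 0.22435 kg·m².
d = √(0.22435 / 3.01) = 0.27301 m.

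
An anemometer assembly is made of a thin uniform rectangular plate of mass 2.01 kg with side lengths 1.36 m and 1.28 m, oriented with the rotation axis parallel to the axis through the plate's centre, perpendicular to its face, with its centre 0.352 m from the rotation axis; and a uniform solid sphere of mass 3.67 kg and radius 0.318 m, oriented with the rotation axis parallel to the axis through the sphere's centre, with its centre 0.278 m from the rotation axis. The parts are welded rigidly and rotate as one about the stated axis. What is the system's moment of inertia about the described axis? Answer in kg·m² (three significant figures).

Rectangular plate: I_cm = (1/12)M(a²+b²) = (1/12)(2.01)[(1.36)² + (1.28)²] = 0.58424 kg·m²; centre at d = 0.352 m, so the parallel axis theorem gives I = 0.58424 + (2.01)(0.352)² = 0.83329 kg·m².
Solid sphere: I_cm = (2/5)MR² = (2/5)(3.67)(0.318)² = 0.14845 kg·m²; centre at d = 0.278 m, so the parallel axis theorem gives I = 0.14845 + (3.67)(0.278)² = 0.43208 kg·m².
Total I = 0.83329 + 0.43208 = 1.2654 kg·m².

1.27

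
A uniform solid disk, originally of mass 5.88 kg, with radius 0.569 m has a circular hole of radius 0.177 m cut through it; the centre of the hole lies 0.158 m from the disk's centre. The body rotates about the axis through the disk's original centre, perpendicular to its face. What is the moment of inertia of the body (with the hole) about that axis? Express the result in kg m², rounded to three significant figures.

0.929

Unpierced body about its centre: I₀ = (1/2)MR² = (1/2)(5.88)(0.569)² = 0.95186 kg m².
The removed disk has mass m = M·(r/R)² = (5.88)(0.177/0.569)² = 0.56898 kg (same uniform areal density).
Its moment of inertia about the rotation axis (parallel-axis theorem): I_hole = (1/2)mr² + md² = (1/2)(0.56898)(0.177)² + (0.56898)(0.158)² = 0.023117 kg m².
Treating the hole as negative mass, I = I₀ − I_hole = 0.95186 − 0.023117 = 0.92874 kg m².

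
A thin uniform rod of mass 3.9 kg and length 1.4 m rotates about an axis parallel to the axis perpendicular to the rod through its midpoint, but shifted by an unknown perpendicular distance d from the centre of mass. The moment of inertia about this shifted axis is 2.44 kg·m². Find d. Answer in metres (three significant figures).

0.680

About the centre-of-mass axis, I_cm = (1/12)ML² = (1/12)(3.9)(1.4)² = 0.637 kg·m².
Parallel axis theorem: I = I_cm + Md², so Md² = 2.44 − 0.637 = 1.803 kg·m².
d = √(1.803 / 3.9) = 0.67993 m.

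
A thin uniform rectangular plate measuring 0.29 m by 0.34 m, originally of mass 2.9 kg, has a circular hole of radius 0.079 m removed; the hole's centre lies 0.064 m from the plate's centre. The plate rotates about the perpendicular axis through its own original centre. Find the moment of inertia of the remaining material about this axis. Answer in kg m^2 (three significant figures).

0.0441

Unpierced body about its centre: I₀ = (1/12)M(a²+b²) = (1/12)(2.9)[(0.29)² + (0.34)²] = 0.048261 kg m^2.
The removed disk has mass m = M·πr²/(ab) = (2.9)·π(0.079)²/(0.29·0.34) = 0.57667 kg (same uniform areal density).
Its moment of inertia about the rotation axis (parallel-axis theorem): I_hole = (1/2)mr² + md² = (1/2)(0.57667)(0.079)² + (0.57667)(0.064)² = 0.0041615 kg m^2.
Treating the hole as negative mass, I = I₀ − I_hole = 0.048261 − 0.0041615 = 0.044099 kg m^2.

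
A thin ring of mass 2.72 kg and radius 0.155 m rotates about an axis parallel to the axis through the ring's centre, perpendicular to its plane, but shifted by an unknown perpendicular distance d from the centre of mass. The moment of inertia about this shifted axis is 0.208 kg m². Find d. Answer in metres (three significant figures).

0.229

About the centre-of-mass axis, I_cm = MR² = (2.72)(0.155)² = 0.065348 kg m².
Parallel axis theorem: I = I_cm + Md², so Md² = 0.208 − 0.065348 = 0.14265 kg m².
d = √(0.14265 / 2.72) = 0.22901 m.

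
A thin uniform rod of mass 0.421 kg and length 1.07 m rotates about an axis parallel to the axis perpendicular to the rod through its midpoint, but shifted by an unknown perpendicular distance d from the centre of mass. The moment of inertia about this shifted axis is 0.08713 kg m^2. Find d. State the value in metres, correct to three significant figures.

About the centre-of-mass axis, I_cm = (1/12)ML² = (1/12)(0.421)(1.07)² = 0.040167 kg m^2.
Parallel axis theorem: I = I_cm + Md², so Md² = 0.08713 − 0.040167 = 0.046963 kg m^2.
d = √(0.046963 / 0.421) = 0.33399 m.

0.334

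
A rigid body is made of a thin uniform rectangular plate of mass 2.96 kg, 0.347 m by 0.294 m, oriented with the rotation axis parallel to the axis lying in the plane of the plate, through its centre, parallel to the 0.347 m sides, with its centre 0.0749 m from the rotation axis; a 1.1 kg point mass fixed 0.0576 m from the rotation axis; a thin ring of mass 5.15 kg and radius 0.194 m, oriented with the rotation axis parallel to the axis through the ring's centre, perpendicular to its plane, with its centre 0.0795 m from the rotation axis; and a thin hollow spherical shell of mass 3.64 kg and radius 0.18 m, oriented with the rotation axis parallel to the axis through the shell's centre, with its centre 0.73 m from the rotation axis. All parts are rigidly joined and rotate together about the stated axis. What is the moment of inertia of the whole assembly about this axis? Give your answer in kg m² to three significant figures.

Rectangular plate: I_cm = (1/12)Mb² = (1/12)(2.96)(0.294)² = 0.021321 kg m²; centre at d = 0.0749 m, so I = I_cm + Md² gives I = 0.021321 + (2.96)(0.0749)² = 0.037927 kg m².
Point mass: I_cm = 0; centre at d = 0.0576 m, so I = I_cm + Md² gives I = 0 + (1.1)(0.0576)² = 0.0036495 kg m².
Thin ring: I_cm = MR² = (5.15)(0.194)² = 0.19383 kg m²; centre at d = 0.0795 m, so I = I_cm + Md² gives I = 0.19383 + (5.15)(0.0795)² = 0.22637 kg m².
Spherical shell: I_cm = (2/3)MR² = (2/3)(3.64)(0.18)² = 0.078624 kg m²; centre at d = 0.73 m, so I = I_cm + Md² gives I = 0.078624 + (3.64)(0.73)² = 2.0184 kg m².
Total I = 0.037927 + 0.0036495 + 0.22637 + 2.0184 = 2.2863 kg m².

2.29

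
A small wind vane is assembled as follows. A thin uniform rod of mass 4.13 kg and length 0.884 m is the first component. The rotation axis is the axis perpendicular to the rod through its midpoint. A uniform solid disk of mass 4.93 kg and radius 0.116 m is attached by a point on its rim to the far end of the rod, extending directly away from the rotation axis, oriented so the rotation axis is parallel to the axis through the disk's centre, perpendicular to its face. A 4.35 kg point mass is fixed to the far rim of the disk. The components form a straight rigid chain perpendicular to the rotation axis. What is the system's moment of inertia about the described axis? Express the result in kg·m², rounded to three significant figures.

3.81

Thin rod: I_cm = (1/12)ML² = (1/12)(4.13)(0.884)² = 0.26895 kg·m²; axis through the centre, so I = 0.26895 kg·m².
Solid disk: I_cm = (1/2)MR² = (1/2)(4.93)(0.116)² = 0.033169 kg·m²; centre at d = 0.442 + 0.116 = 0.558 m, so I = I_cm + Md² gives I = 0.033169 + (4.93)(0.558)² = 1.5682 kg·m².
Point mass: I_cm = 0; centre at d = 0.442 + 0.116 + 0.116 = 0.674 m, so I = I_cm + Md² gives I = 0 + (4.35)(0.674)² = 1.9761 kg·m².
Total I = 0.26895 + 1.5682 + 1.9761 = 3.8132 kg·m².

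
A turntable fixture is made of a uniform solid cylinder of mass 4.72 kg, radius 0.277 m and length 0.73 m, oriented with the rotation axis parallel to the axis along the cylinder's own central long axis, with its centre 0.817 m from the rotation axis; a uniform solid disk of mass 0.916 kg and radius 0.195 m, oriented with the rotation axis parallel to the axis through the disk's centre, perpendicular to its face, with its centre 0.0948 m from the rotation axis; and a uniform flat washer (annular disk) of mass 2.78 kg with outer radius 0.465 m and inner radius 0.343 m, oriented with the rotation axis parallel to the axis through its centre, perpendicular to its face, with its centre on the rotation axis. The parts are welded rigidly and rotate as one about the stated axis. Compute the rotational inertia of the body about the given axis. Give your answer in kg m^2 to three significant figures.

3.82

Solid cylinder: I_cm = (1/2)MR² = (1/2)(4.72)(0.277)² = 0.18108 kg m^2; centre at d = 0.817 m, so the parallel axis theorem gives I = 0.18108 + (4.72)(0.817)² = 3.3316 kg m^2.
Solid disk: I_cm = (1/2)MR² = (1/2)(0.916)(0.195)² = 0.017415 kg m^2; centre at d = 0.0948 m, so the parallel axis theorem gives I = 0.017415 + (0.916)(0.0948)² = 0.025648 kg m^2.
Annular disk: I_cm = (1/2)M(R²+r²) = (1/2)(2.78)[(0.465)² + (0.343)²] = 0.46408 kg m^2; axis through the centre, so I = 0.46408 kg m^2.
Total I = 3.3316 + 0.025648 + 0.46408 = 3.8214 kg m^2.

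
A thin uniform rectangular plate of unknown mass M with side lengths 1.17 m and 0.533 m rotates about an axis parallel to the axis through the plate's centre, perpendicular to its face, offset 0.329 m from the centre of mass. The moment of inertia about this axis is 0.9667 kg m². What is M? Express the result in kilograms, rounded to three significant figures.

I = I_cm + Md² = (1/12)M(a²+b²) + Md² = M·[0.0833333·[(1.17)² + (0.533)²] + (0.329)²] = M·0.24599.
So M = 0.9667 / 0.24599 = 3.9298 kg.

3.93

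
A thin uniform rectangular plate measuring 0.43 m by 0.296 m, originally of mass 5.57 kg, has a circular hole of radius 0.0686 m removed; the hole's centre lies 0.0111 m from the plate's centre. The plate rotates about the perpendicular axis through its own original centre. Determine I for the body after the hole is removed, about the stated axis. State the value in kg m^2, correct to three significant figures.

0.125

Unpierced body about its centre: I₀ = (1/12)M(a²+b²) = (1/12)(5.57)[(0.43)² + (0.296)²] = 0.12649 kg m^2.
The removed disk has mass m = M·πr²/(ab) = (5.57)·π(0.0686)²/(0.43·0.296) = 0.64698 kg (same uniform areal density).
Its moment of inertia about the rotation axis (parallel-axis theorem): I_hole = (1/2)mr² + md² = (1/2)(0.64698)(0.0686)² + (0.64698)(0.0111)² = 0.0016021 kg m^2.
Treating the hole as negative mass, I = I₀ − I_hole = 0.12649 − 0.0016021 = 0.12489 kg m^2.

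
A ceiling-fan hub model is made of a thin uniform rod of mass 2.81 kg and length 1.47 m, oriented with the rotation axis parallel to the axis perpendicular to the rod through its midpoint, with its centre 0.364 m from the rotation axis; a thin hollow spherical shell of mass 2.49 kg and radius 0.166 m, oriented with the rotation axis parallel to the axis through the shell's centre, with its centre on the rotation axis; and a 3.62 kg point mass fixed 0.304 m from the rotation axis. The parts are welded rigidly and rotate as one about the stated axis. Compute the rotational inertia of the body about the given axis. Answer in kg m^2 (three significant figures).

1.26

Thin rod: I_cm = (1/12)ML² = (1/12)(2.81)(1.47)² = 0.50601 kg m^2; centre at d = 0.364 m, so I = I_cm + Md² gives I = 0.50601 + (2.81)(0.364)² = 0.87832 kg m^2.
Spherical shell: I_cm = (2/3)MR² = (2/3)(2.49)(0.166)² = 0.045743 kg m^2; axis through the centre, so I = 0.045743 kg m^2.
Point mass: I_cm = 0; centre at d = 0.304 m, so I = I_cm + Md² gives I = 0 + (3.62)(0.304)² = 0.33455 kg m^2.
Total I = 0.87832 + 0.045743 + 0.33455 = 1.2586 kg m^2.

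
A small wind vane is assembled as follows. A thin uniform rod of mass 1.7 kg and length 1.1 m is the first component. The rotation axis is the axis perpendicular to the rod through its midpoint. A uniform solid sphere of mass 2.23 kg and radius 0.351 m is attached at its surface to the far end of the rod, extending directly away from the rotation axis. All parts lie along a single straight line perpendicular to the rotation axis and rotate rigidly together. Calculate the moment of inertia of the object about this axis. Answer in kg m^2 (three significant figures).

Thin rod: I_cm = (1/12)ML² = (1/12)(1.7)(1.1)² = 0.17142 kg m^2; axis through the centre, so I = 0.17142 kg m^2.
Solid sphere: I_cm = (2/5)MR² = (2/5)(2.23)(0.351)² = 0.1099 kg m^2; centre at d = 0.55 + 0.351 = 0.901 m, so the parallel axis theorem gives I = 0.1099 + (2.23)(0.901)² = 1.9202 kg m^2.
Total I = 0.17142 + 1.9202 = 2.0916 kg m^2.

2.09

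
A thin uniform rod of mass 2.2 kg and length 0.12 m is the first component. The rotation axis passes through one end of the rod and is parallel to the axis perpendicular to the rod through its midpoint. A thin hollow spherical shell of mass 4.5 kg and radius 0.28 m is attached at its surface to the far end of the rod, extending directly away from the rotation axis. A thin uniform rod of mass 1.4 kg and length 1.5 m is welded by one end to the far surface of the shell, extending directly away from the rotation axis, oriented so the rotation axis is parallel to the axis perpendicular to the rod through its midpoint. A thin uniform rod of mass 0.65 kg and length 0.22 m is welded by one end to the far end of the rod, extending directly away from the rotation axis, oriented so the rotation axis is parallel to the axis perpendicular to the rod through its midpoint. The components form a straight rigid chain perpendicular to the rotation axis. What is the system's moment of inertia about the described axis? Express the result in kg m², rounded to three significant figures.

Thin rod: I_cm = (1/12)ML² = (1/12)(2.2)(0.12)² = 0.00264 kg m²; centre at d = 0.06 m, so the parallel axis theorem gives I = 0.00264 + (2.2)(0.06)² = 0.01056 kg m².
Spherical shell: I_cm = (2/3)MR² = (2/3)(4.5)(0.28)² = 0.2352 kg m²; centre at d = 0.06 + 0.06 + 0.28 = 0.4 m, so the parallel axis theorem gives I = 0.2352 + (4.5)(0.4)² = 0.9552 kg m².
Thin rod: I_cm = (1/12)ML² = (1/12)(1.4)(1.5)² = 0.2625 kg m²; centre at d = 0.06 + 0.06 + 0.28 + 0.28 + 0.75 = 1.43 m, so the parallel axis theorem gives I = 0.2625 + (1.4)(1.43)² = 3.1254 kg m².
Thin rod: I_cm = (1/12)ML² = (1/12)(0.65)(0.22)² = 0.0026217 kg m²; centre at d = 0.06 + 0.06 + 0.28 + 0.28 + 0.75 + 0.75 + 0.11 = 2.29 m, so the parallel axis theorem gives I = 0.0026217 + (0.65)(2.29)² = 3.4113 kg m².
Total I = 0.01056 + 0.9552 + 3.1254 + 3.4113 = 7.5024 kg m².

7.50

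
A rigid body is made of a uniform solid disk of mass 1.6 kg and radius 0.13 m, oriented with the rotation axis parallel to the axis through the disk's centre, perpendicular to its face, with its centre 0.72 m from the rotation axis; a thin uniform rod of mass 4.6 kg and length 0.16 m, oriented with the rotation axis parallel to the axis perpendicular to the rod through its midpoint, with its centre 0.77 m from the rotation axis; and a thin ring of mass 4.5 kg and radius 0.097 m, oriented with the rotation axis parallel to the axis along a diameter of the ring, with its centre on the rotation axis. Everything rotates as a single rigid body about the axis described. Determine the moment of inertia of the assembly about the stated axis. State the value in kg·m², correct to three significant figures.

Solid disk: I_cm = (1/2)MR² = (1/2)(1.6)(0.13)² = 0.01352 kg·m²; centre at d = 0.72 m, so I = I_cm + Md² gives I = 0.01352 + (1.6)(0.72)² = 0.84296 kg·m².
Thin rod: I_cm = (1/12)ML² = (1/12)(4.6)(0.16)² = 0.0098133 kg·m²; centre at d = 0.77 m, so I = I_cm + Md² gives I = 0.0098133 + (4.6)(0.77)² = 2.7372 kg·m².
Thin ring: I_cm = (1/2)MR² = (1/2)(4.5)(0.097)² = 0.02117 kg·m²; axis through the centre, so I = 0.02117 kg·m².
Total I = 0.84296 + 2.7372 + 0.02117 = 3.6013 kg·m².

3.60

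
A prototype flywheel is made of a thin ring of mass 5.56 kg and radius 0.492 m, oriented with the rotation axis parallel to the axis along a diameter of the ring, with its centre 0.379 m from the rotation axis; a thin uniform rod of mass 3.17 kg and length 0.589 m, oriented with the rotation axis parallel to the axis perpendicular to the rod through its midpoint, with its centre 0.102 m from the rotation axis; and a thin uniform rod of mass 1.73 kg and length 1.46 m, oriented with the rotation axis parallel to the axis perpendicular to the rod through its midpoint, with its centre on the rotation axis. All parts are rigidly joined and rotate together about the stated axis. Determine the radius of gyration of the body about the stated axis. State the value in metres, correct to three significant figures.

Thin ring: I_cm = (1/2)MR² = (1/2)(5.56)(0.492)² = 0.67294 kg m²; centre at d = 0.379 m, so I = I_cm + Md² gives I = 0.67294 + (5.56)(0.379)² = 1.4716 kg m².
Thin rod: I_cm = (1/12)ML² = (1/12)(3.17)(0.589)² = 0.091645 kg m²; centre at d = 0.102 m, so I = I_cm + Md² gives I = 0.091645 + (3.17)(0.102)² = 0.12463 kg m².
Thin rod: I_cm = (1/12)ML² = (1/12)(1.73)(1.46)² = 0.30731 kg m²; axis through the centre, so I = 0.30731 kg m².
Total I = 1.9035 kg m²; total mass M = 10.46 kg.
k = √(I/M) = √(1.9035/10.46) = 0.42659 m.

0.427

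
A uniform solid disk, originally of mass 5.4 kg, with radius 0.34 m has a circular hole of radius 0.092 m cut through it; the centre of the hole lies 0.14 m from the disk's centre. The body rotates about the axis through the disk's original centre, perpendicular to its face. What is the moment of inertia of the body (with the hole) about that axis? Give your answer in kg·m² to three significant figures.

Unpierced body about its centre: I₀ = (1/2)MR² = (1/2)(5.4)(0.34)² = 0.31212 kg·m².
The removed disk has mass m = M·(r/R)² = (5.4)(0.092/0.34)² = 0.39538 kg (same uniform areal density).
Its moment of inertia about the rotation axis (parallel-axis theorem): I_hole = (1/2)mr² + md² = (1/2)(0.39538)(0.092)² + (0.39538)(0.14)² = 0.0094226 kg·m².
Treating the hole as negative mass, I = I₀ − I_hole = 0.31212 − 0.0094226 = 0.3027 kg·m².

0.303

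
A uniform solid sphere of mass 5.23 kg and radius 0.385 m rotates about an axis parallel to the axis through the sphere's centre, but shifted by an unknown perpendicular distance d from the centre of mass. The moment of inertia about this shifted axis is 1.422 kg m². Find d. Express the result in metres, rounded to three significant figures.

About the centre-of-mass axis, I_cm = (2/5)MR² = (2/5)(5.23)(0.385)² = 0.31009 kg m².
Parallel axis theorem: I = I_cm + Md², so Md² = 1.422 − 0.31009 = 1.1119 kg m².
d = √(1.1119 / 5.23) = 0.46109 m.

0.461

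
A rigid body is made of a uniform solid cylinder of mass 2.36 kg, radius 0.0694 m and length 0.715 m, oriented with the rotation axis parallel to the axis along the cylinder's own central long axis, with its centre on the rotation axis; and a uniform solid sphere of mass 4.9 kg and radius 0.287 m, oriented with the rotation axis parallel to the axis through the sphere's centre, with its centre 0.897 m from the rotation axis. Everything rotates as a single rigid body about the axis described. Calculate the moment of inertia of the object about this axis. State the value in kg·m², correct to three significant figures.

4.11

Solid cylinder: I_cm = (1/2)MR² = (1/2)(2.36)(0.0694)² = 0.0056833 kg·m²; axis through the centre, so I = 0.0056833 kg·m².
Solid sphere: I_cm = (2/5)MR² = (2/5)(4.9)(0.287)² = 0.16144 kg·m²; centre at d = 0.897 m, so the parallel axis theorem gives I = 0.16144 + (4.9)(0.897)² = 4.104 kg·m².
Total I = 0.0056833 + 4.104 = 4.1097 kg·m².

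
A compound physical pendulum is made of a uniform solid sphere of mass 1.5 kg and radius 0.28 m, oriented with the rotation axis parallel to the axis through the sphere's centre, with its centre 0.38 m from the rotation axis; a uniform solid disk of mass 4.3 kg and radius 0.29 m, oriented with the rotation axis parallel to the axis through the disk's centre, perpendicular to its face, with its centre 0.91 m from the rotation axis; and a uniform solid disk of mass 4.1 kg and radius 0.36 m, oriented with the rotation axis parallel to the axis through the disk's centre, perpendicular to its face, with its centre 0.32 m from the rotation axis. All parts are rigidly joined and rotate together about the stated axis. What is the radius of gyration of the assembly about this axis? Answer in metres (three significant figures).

0.688

Solid sphere: I_cm = (2/5)MR² = (2/5)(1.5)(0.28)² = 0.04704 kg m²; centre at d = 0.38 m, so the parallel axis theorem gives I = 0.04704 + (1.5)(0.38)² = 0.26364 kg m².
Solid disk: I_cm = (1/2)MR² = (1/2)(4.3)(0.29)² = 0.18081 kg m²; centre at d = 0.91 m, so the parallel axis theorem gives I = 0.18081 + (4.3)(0.91)² = 3.7416 kg m².
Solid disk: I_cm = (1/2)MR² = (1/2)(4.1)(0.36)² = 0.26568 kg m²; centre at d = 0.32 m, so the parallel axis theorem gives I = 0.26568 + (4.1)(0.32)² = 0.68552 kg m².
Total I = 4.6908 kg m²; total mass M = 9.9 kg.
k = √(I/M) = √(4.6908/9.9) = 0.68834 m.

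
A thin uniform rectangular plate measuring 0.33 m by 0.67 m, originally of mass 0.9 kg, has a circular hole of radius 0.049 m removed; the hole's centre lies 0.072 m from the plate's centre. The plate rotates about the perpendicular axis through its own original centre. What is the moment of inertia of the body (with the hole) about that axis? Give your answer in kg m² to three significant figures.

0.0416

Unpierced body about its centre: I₀ = (1/12)M(a²+b²) = (1/12)(0.9)[(0.33)² + (0.67)²] = 0.041835 kg m².
The removed disk has mass m = M·πr²/(ab) = (0.9)·π(0.049)²/(0.33·0.67) = 0.030704 kg (same uniform areal density).
Its moment of inertia about the rotation axis (parallel-axis theorem): I_hole = (1/2)mr² + md² = (1/2)(0.030704)(0.049)² + (0.030704)(0.072)² = 0.00019603 kg m².
Treating the hole as negative mass, I = I₀ − I_hole = 0.041835 − 0.00019603 = 0.041639 kg m².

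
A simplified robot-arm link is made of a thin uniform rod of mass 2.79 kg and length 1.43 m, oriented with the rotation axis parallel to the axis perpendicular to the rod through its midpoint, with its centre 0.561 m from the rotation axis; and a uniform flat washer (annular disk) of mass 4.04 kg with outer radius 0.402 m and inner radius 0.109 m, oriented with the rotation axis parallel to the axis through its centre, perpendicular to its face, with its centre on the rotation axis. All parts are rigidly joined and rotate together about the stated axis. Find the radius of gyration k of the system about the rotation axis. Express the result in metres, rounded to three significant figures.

Thin rod: I_cm = (1/12)ML² = (1/12)(2.79)(1.43)² = 0.47544 kg m²; centre at d = 0.561 m, so the parallel axis theorem gives I = 0.47544 + (2.79)(0.561)² = 1.3535 kg m².
Annular disk: I_cm = (1/2)M(R²+r²) = (1/2)(4.04)[(0.402)² + (0.109)²] = 0.35044 kg m²; axis through the centre, so I = 0.35044 kg m².
Total I = 1.704 kg m²; total mass M = 6.83 kg.
k = √(I/M) = √(1.704/6.83) = 0.49948 m.

0.499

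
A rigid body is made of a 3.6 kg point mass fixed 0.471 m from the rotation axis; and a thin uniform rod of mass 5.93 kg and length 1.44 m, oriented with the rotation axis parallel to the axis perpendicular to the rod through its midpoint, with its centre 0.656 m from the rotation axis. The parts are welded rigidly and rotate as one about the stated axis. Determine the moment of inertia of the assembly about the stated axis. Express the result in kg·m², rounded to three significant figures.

4.38

Point mass: I_cm = 0; centre at d = 0.471 m, so I = I_cm + Md² gives I = 0 + (3.6)(0.471)² = 0.79863 kg·m².
Thin rod: I_cm = (1/12)ML² = (1/12)(5.93)(1.44)² = 1.0247 kg·m²; centre at d = 0.656 m, so I = I_cm + Md² gives I = 1.0247 + (5.93)(0.656)² = 3.5766 kg·m².
Total I = 0.79863 + 3.5766 = 4.3752 kg·m².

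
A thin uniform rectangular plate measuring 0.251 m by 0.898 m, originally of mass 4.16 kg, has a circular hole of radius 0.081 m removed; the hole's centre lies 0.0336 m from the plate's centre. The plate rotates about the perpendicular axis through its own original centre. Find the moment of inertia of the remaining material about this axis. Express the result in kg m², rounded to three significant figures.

Unpierced body about its centre: I₀ = (1/12)M(a²+b²) = (1/12)(4.16)[(0.251)² + (0.898)²] = 0.30139 kg m².
The removed disk has mass m = M·πr²/(ab) = (4.16)·π(0.081)²/(0.251·0.898) = 0.38042 kg (same uniform areal density).
Its moment of inertia about the rotation axis (parallel-axis theorem): I_hole = (1/2)mr² + md² = (1/2)(0.38042)(0.081)² + (0.38042)(0.0336)² = 0.0016774 kg m².
Treating the hole as negative mass, I = I₀ − I_hole = 0.30139 − 0.0016774 = 0.29972 kg m².

0.300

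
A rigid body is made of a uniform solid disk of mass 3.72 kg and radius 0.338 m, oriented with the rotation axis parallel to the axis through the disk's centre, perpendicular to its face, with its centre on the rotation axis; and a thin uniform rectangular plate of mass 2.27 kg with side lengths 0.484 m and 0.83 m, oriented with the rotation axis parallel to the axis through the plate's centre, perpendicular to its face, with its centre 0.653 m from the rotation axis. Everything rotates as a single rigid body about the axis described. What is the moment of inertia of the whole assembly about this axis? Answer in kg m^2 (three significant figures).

Solid disk: I_cm = (1/2)MR² = (1/2)(3.72)(0.338)² = 0.21249 kg m^2; axis through the centre, so I = 0.21249 kg m^2.
Rectangular plate: I_cm = (1/12)M(a²+b²) = (1/12)(2.27)[(0.484)² + (0.83)²] = 0.17463 kg m^2; centre at d = 0.653 m, so the parallel axis theorem gives I = 0.17463 + (2.27)(0.653)² = 1.1426 kg m^2.
Total I = 0.21249 + 1.1426 = 1.3551 kg m^2.

1.36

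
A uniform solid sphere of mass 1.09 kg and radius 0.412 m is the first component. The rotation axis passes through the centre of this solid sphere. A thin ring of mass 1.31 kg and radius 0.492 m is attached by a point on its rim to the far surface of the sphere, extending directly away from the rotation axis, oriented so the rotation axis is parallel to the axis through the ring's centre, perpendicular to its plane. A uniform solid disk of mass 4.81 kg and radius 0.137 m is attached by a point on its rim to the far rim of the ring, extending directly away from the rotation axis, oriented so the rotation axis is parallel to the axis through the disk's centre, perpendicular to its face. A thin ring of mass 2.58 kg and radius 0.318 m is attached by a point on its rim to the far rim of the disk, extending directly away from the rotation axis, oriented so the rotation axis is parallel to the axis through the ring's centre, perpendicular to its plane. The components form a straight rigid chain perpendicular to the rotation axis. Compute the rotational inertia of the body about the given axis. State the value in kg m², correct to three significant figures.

Solid sphere: I_cm = (2/5)MR² = (2/5)(1.09)(0.412)² = 0.074008 kg m²; axis through the centre, so I = 0.074008 kg m².
Thin ring: I_cm = MR² = (1.31)(0.492)² = 0.3171 kg m²; centre at d = 0.412 + 0.492 = 0.904 m, so the parallel axis theorem gives I = 0.3171 + (1.31)(0.904)² = 1.3877 kg m².
Solid disk: I_cm = (1/2)MR² = (1/2)(4.81)(0.137)² = 0.045139 kg m²; centre at d = 0.412 + 0.492 + 0.492 + 0.137 = 1.533 m, so the parallel axis theorem gives I = 0.045139 + (4.81)(1.533)² = 11.349 kg m².
Thin ring: I_cm = MR² = (2.58)(0.318)² = 0.2609 kg m²; centre at d = 0.412 + 0.492 + 0.492 + 0.137 + 0.137 + 0.318 = 1.988 m, so the parallel axis theorem gives I = 0.2609 + (2.58)(1.988)² = 10.457 kg m².
Total I = 0.074008 + 1.3877 + 11.349 + 10.457 = 23.268 kg m².

23.3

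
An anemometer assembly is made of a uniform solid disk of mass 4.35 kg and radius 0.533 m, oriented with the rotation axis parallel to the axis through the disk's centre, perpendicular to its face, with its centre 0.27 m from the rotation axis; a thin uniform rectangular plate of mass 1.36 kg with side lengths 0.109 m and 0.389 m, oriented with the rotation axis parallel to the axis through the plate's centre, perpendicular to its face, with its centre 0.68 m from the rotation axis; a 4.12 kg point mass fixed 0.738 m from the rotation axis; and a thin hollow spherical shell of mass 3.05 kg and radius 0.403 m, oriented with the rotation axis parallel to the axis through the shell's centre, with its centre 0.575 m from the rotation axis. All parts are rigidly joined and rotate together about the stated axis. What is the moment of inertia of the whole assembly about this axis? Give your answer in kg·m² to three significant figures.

Solid disk: I_cm = (1/2)MR² = (1/2)(4.35)(0.533)² = 0.61789 kg·m²; centre at d = 0.27 m, so I = I_cm + Md² gives I = 0.61789 + (4.35)(0.27)² = 0.93501 kg·m².
Rectangular plate: I_cm = (1/12)M(a²+b²) = (1/12)(1.36)[(0.109)² + (0.389)²] = 0.018496 kg·m²; centre at d = 0.68 m, so I = I_cm + Md² gives I = 0.018496 + (1.36)(0.68)² = 0.64736 kg·m².
Point mass: I_cm = 0; centre at d = 0.738 m, so I = I_cm + Md² gives I = 0 + (4.12)(0.738)² = 2.2439 kg·m².
Spherical shell: I_cm = (2/3)MR² = (2/3)(3.05)(0.403)² = 0.33023 kg·m²; centre at d = 0.575 m, so I = I_cm + Md² gives I = 0.33023 + (3.05)(0.575)² = 1.3386 kg·m².
Total I = 0.93501 + 0.64736 + 2.2439 + 1.3386 = 5.1649 kg·m².

5.16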